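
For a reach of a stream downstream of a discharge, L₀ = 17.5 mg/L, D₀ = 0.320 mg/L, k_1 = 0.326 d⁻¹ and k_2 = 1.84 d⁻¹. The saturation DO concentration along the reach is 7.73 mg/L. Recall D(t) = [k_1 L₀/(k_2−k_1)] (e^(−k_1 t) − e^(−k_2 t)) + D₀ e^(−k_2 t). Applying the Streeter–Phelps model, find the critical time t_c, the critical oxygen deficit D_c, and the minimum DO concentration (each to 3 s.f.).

t_c = [1/(k_2−k_1)] ln[(k_2/k_1)(1 − D₀(k_2−k_1)/(k_1 L₀))]
= [1/(1.84−0.326)] ln[(1.84/0.326)(1 − 0.320×1.514/(0.326×17.5))]
= (1/1.514) ln[5.644 × 0.9151] = 0.6605 × ln(5.165) = 0.6605 × 1.642 = 1.084 d.
L(t_c) = L₀ e^(−k_1 t_c) = 17.5 × 0.7022 = 12.29 mg/L, and at the critical point k_2 D_c = k_1 L, so D_c = (0.326/1.84) × 12.29 = 2.177 mg/L.
Minimum DO = C_s − D_c = 7.73 − 2.177 = 5.553 mg/L.

t_c ≈ 1.08 d; D_c ≈ 2.18 mg/L; min DO ≈ 5.55 mg/L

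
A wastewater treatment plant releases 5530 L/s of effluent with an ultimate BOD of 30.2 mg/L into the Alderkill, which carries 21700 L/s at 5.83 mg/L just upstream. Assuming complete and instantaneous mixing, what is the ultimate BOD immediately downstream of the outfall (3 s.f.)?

Flow-weighted mixing: C = (Q_r C_r + Q_w C_w)/(Q_r + Q_w)
= (21700×5.83 + 5530×30.2)/(21700 + 5530) = 293500/27230 = 10.78 mg/L.

10.8 mg/L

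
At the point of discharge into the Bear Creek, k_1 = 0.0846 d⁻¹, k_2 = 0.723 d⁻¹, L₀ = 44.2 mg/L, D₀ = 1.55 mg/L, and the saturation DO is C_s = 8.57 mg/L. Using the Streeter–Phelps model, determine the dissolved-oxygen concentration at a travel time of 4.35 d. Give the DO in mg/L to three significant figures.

k_1 L₀/(k_2−k_1) = 0.0846×44.2/(0.723−0.0846) = 3.739/0.6384 = 5.857 mg/L.
e^(−k_1 t) = e^(−0.0846×4.350) = 0.6921; e^(−k_2 t) = e^(−0.723×4.350) = 0.04306.
D = 5.857 × (0.6921 − 0.04306) + 1.55 × 0.04306 = 3.802 + 0.06675 = 3.868 mg/L.
DO = C_s − D = 8.57 − 3.868 = 4.702 mg/L.

DO ≈ 4.70 mg/L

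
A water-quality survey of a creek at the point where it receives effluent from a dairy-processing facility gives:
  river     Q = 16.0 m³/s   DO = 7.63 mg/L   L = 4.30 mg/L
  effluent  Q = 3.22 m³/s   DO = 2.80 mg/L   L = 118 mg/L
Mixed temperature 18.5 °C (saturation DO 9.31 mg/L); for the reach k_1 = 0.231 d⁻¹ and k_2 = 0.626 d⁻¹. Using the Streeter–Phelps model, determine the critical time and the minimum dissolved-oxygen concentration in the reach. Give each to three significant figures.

Mixed DO = (16.0×7.63 + 3.22×2.80)/(16.0+3.22) = 131.1/19.22 = 6.821 mg/L.
Mixed L₀ = (16.0×4.30 + 3.22×118)/(19.22) = 448.8/19.22 = 23.35 mg/L.
Initial deficit D₀ = C_s − DO₀ = 9.31 − 6.821 = 2.489 mg/L.
t_c = (1/0.3950) ln[(0.626/0.231)(1 − 2.489×0.3950/(0.231×23.35))] = 2.532 × ln(2.216) = 2.014 d.
D_c = (0.231/0.626) × 23.35 × e^(−0.231×2.014) = 0.3690 × 23.35 × 0.6279 = 5.410 mg/L.
Minimum DO = 9.31 − 5.410 = 3.900 mg/L.

t_c ≈ 2.01 d; minimum DO ≈ 3.90 mg/L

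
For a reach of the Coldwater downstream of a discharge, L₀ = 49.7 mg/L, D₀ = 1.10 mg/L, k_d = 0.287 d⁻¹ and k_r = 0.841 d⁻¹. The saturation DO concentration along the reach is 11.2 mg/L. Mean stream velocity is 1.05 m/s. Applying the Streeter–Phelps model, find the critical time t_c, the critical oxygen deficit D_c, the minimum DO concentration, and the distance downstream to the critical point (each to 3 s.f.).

t_c ≈ 1.86 d; D_c ≈ 9.94 mg/L; min DO ≈ 1.26 mg/L; x_c ≈ 169 km

With k_r/k_d = 2.930 and 1 − D₀(k_r−k_d)/(k_d L₀) = 0.9573,
t_c = ln(2.930 × 0.9573) / (0.841 − 0.287) = ln(2.805) / 0.5540 = 1.031/0.5540 = 1.862 d.
L(t_c) = L₀ e^(−k_d t_c) = 49.7 × 0.5861 = 29.13 mg/L, and at the critical point k_r D_c = k_d L, so D_c = (0.287/0.841) × 29.13 = 9.940 mg/L.
Minimum DO = C_s − D_c = 11.2 − 9.940 = 1.260 mg/L.
x_c = v t_c = 1.05 m/s × 1.862 d × 86400 s/d = 168900 m ≈ 169 km.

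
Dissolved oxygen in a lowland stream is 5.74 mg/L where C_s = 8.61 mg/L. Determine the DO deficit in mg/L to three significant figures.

D ≈ 2.87 mg/L

D = C_s − C = 8.61 − 5.74 = 2.87 mg/L.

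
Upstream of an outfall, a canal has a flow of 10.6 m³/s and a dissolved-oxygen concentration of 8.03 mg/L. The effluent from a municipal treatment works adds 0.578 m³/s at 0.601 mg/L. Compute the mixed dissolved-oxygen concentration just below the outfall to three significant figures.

Flow-weighted mixing: C = (Q_r C_r + Q_w C_w)/(Q_r + Q_w)
= (10.6×8.03 + 0.578×0.601)/(10.6 + 0.578) = 85.47/11.18 = 7.646 mg/L.

7.65 mg/L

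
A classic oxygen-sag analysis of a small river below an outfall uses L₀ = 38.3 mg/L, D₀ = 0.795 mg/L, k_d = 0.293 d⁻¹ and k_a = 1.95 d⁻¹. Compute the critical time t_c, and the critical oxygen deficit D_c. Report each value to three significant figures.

t_c ≈ 1.07 d; D_c ≈ 4.21 mg/L

With k_a/k_d = 6.655 and 1 − D₀(k_a−k_d)/(k_d L₀) = 0.8826,
t_c = ln(6.655 × 0.8826) / (1.95 − 0.293) = ln(5.874) / 1.657 = 1.771/1.657 = 1.069 d.
D_c = (k_d/k_a) L₀ e^(−k_d t_c) = (0.293/1.95) × 38.3 × e^(−0.293×1.069) = 0.1503 × 38.3 × 0.7312 = 4.208 mg/L.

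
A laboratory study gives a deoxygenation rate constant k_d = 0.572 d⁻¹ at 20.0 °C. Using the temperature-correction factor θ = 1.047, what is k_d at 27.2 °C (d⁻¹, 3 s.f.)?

k_d(T₂) = k_d(T₁) · θ^(T₂−T₁) = 0.572 × 1.047^(27.2−20.0)
= 0.572 × 1.047^7.20 = 0.572 × 1.392 = 0.7962 d⁻¹.

k_d ≈ 0.796 d⁻¹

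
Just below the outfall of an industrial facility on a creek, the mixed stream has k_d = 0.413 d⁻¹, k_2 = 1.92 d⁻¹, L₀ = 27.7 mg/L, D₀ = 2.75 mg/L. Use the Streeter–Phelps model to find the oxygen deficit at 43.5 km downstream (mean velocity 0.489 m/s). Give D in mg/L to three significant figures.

Travel time t = x/v = 43.5 km / (0.489 m/s) = 43500 m / 0.489 m/s = 88960 s = 1.030 d.
k_d L₀/(k_2−k_d) = 0.413×27.7/(1.92−0.413) = 11.44/1.507 = 7.591 mg/L.
e^(−k_d t) = e^(−0.413×1.030) = 0.6536; e^(−k_2 t) = e^(−1.92×1.030) = 0.1385.
D = 7.591 × (0.6536 − 0.1385) + 2.75 × 0.1385 = 3.910 + 0.3809 = 4.291 mg/L.

D ≈ 4.29 mg/L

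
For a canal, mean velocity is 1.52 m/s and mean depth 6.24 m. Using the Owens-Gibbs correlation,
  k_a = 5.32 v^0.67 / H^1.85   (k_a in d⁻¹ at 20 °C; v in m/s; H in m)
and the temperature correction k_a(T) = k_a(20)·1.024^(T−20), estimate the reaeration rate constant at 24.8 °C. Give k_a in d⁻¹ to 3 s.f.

k_a(20) = 5.32 × 1.52^0.67 / 6.24^1.85 = 5.32 × 1.324 / 29.59 = 0.2380 d⁻¹.
k_a(24.8) = 0.2380 × 1.024^(24.8−20) = 0.2380 × 1.121 = 0.2667 d⁻¹.

k_a ≈ 0.267 d⁻¹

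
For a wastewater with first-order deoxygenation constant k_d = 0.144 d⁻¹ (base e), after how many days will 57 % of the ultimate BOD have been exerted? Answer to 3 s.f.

y/L₀ = 1 − e^(−k_d t) = 0.57 ⇒ e^(−k_d t) = 0.430
t = −ln(0.430) / 0.144 = 0.8440 / 0.144 = 5.861 d.

t ≈ 5.86 d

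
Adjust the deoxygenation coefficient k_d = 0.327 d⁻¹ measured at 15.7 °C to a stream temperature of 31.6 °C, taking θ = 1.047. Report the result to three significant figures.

k_d ≈ 0.679 d⁻¹

k_d(T₂) = k_d(T₁) · θ^(T₂−T₁) = 0.327 × 1.047^(31.6−15.7)
= 0.327 × 1.047^15.9 = 0.327 × 2.076 = 0.6787 d⁻¹.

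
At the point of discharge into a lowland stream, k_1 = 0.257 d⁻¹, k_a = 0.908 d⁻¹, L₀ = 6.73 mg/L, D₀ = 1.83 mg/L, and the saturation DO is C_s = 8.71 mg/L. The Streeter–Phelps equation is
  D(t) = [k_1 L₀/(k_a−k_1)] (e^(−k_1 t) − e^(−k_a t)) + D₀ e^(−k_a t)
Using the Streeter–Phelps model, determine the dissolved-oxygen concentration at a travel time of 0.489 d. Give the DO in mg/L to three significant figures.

k_1 L₀/(k_a−k_1) = 0.257×6.73/(0.908−0.257) = 1.730/0.6510 = 2.657 mg/L.
e^(−k_1 t) = e^(−0.257×0.4890) = 0.8819; e^(−k_a t) = e^(−0.908×0.4890) = 0.6415.
D = 2.657 × (0.8819 − 0.6415) + 1.83 × 0.6415 = 0.6388 + 1.174 = 1.813 mg/L.
DO = C_s − D = 8.71 − 1.813 = 6.897 mg/L.

DO ≈ 6.90 mg/L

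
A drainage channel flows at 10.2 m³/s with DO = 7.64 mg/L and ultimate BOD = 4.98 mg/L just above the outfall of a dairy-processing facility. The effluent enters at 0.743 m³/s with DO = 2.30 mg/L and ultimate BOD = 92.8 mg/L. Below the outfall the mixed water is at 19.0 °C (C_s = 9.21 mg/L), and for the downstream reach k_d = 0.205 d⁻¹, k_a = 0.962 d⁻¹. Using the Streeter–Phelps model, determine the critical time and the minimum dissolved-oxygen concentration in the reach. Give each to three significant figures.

Mixed DO = (10.2×7.64 + 0.743×2.30)/(10.2+0.743) = 79.64/10.94 = 7.277 mg/L.
Mixed L₀ = (10.2×4.98 + 0.743×92.8)/(10.94) = 119.7/10.94 = 10.94 mg/L.
Initial deficit D₀ = C_s − DO₀ = 9.21 − 7.277 = 1.933 mg/L.
t_c = (1/0.7570) ln[(0.962/0.205)(1 − 1.933×0.7570/(0.205×10.94))] = 1.321 × ln(1.632) = 0.6473 d.
D_c = (0.205/0.962) × 10.94 × e^(−0.205×0.6473) = 0.2131 × 10.94 × 0.8757 = 2.042 mg/L.
Minimum DO = 9.21 − 2.042 = 7.168 mg/L.

t_c ≈ 0.647 d; minimum DO ≈ 7.17 mg/L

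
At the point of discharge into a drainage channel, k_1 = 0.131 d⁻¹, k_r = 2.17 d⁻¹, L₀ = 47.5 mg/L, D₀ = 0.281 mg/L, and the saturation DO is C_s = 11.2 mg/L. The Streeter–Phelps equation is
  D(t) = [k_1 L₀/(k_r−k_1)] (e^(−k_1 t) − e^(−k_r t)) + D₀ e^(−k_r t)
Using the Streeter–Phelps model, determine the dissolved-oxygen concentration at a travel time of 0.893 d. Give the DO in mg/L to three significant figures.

k_1 L₀/(k_r−k_1) = 0.131×47.5/(2.17−0.131) = 6.223/2.039 = 3.052 mg/L.
e^(−k_1 t) = e^(−0.131×0.8930) = 0.8896; e^(−k_r t) = e^(−2.17×0.8930) = 0.1440.
D = 3.052 × (0.8896 − 0.1440) + 0.281 × 0.1440 = 2.275 + 0.04047 = 2.316 mg/L.
DO = C_s − D = 11.2 − 2.316 = 8.884 mg/L.

DO ≈ 8.88 mg/L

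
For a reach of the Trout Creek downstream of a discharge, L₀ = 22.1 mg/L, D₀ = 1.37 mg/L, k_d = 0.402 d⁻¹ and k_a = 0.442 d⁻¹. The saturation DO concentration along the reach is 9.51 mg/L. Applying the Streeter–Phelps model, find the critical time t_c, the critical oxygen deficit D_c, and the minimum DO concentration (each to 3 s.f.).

t_c ≈ 2.22 d; D_c ≈ 8.24 mg/L; min DO ≈ 1.27 mg/L

With k_a/k_d = 1.100 and 1 − D₀(k_a−k_d)/(k_d L₀) = 0.9938,
t_c = ln(1.100 × 0.9938) / (0.442 − 0.402) = ln(1.093) / 0.04000 = 0.08867/0.04000 = 2.217 d.
L(t_c) = L₀ e^(−k_d t_c) = 22.1 × 0.4102 = 9.065 mg/L, and at the critical point k_a D_c = k_d L, so D_c = (0.402/0.442) × 9.065 = 8.245 mg/L.
Minimum DO = C_s − D_c = 9.51 − 8.245 = 1.265 mg/L.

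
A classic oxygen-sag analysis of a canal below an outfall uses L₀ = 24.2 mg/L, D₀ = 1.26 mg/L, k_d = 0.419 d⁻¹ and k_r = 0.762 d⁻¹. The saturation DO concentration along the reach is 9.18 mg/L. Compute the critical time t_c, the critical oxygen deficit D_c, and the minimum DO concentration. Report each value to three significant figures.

With k_r/k_d = 1.819 and 1 − D₀(k_r−k_d)/(k_d L₀) = 0.9574,
t_c = ln(1.819 × 0.9574) / (0.762 − 0.419) = ln(1.741) / 0.3430 = 0.5545/0.3430 = 1.617 d.
D_c = (k_d/k_r) L₀ e^(−k_d t_c) = (0.419/0.762) × 24.2 × e^(−0.419×1.617) = 0.5499 × 24.2 × 0.5079 = 6.759 mg/L.
Minimum DO = C_s − D_c = 9.18 − 6.759 = 2.421 mg/L.

t_c ≈ 1.62 d; D_c ≈ 6.76 mg/L; min DO ≈ 2.42 mg/L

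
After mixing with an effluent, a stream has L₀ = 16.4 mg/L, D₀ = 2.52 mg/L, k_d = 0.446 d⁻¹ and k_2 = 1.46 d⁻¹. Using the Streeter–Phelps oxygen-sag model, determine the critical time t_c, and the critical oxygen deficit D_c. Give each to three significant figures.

t_c ≈ 0.746 d; D_c ≈ 3.59 mg/L

At the critical point dD/dt = 0, so k_d L₀ e^(−k_d t) = k_2 D. Substituting D(t) from the Streeter–Phelps equation and solving for t gives
t_c = ln[(k_2/k_d)(1 − D₀(k_2−k_d)/(k_d L₀))] / (k_2−k_d).
Here k_2−k_d = 1.014 d⁻¹ and 1 − D₀(k_2−k_d)/(k_d L₀) = 1 − 2.52×1.014/(0.446×16.4) = 0.6507, so
t_c = ln(3.274 × 0.6507) / 1.014 = 0.7561 / 1.014 = 0.7457 d.
L(t_c) = L₀ e^(−k_d t_c) = 16.4 × 0.7171 = 11.76 mg/L, and at the critical point k_2 D_c = k_d L, so D_c = (0.446/1.46) × 11.76 = 3.592 mg/L.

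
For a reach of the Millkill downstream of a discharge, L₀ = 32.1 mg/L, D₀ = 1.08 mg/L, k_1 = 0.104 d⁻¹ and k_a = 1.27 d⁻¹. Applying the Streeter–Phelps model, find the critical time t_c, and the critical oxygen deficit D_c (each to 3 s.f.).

t_c ≈ 1.74 d; D_c ≈ 2.19 mg/L

With k_a/k_1 = 12.21 and 1 − D₀(k_a−k_1)/(k_1 L₀) = 0.6228,
t_c = ln(12.21 × 0.6228) / (1.27 − 0.104) = ln(7.605) / 1.166 = 2.029/1.166 = 1.740 d.
D_c = (k_1/k_a) L₀ e^(−k_1 t_c) = (0.104/1.27) × 32.1 × e^(−0.104×1.740) = 0.08189 × 32.1 × 0.8345 = 2.194 mg/L.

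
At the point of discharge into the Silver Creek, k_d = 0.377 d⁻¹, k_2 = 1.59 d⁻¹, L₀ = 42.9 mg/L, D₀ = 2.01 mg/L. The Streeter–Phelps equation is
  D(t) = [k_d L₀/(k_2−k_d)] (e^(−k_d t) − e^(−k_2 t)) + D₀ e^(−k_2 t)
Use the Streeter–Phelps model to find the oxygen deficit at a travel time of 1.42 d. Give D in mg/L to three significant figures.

k_d L₀/(k_2−k_d) = 0.377×42.9/(1.59−0.377) = 16.17/1.213 = 13.33 mg/L.
e^(−k_d t) = e^(−0.377×1.420) = 0.5855; e^(−k_2 t) = e^(−1.59×1.420) = 0.1046.
D = 13.33 × (0.5855 − 0.1046) + 2.01 × 0.1046 = 6.412 + 0.2102 = 6.622 mg/L.

D ≈ 6.62 mg/L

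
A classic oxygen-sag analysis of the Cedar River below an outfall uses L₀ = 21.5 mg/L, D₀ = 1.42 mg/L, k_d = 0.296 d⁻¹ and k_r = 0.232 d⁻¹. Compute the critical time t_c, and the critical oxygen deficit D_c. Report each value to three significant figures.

t_c = [1/(k_r−k_d)] ln[(k_r/k_d)(1 − D₀(k_r−k_d)/(k_d L₀))]
= [1/(0.232−0.296)] ln[(0.232/0.296)(1 − 1.42×-0.06400/(0.296×21.5))]
= (1/-0.06400) ln[0.7838 × 1.014] = -15.63 × ln(0.7950) = -15.63 × -0.2294 = 3.585 d.
D_c = (k_d/k_r) L₀ e^(−k_d t_c) = (0.296/0.232) × 21.5 × e^(−0.296×3.585) = 1.276 × 21.5 × 0.3460 = 9.493 mg/L.

t_c ≈ 3.59 d; D_c ≈ 9.49 mg/L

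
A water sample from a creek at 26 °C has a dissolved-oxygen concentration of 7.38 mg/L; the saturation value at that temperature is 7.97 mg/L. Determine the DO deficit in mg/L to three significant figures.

D ≈ 0.590 mg/L

D = C_s − C = 7.97 − 7.38 = 0.590 mg/L.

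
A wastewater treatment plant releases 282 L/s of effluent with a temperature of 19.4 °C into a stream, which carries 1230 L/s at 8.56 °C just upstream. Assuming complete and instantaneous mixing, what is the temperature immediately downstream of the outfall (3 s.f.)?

Flow-weighted mixing: C = (Q_r C_r + Q_w C_w)/(Q_r + Q_w)
= (1230×8.56 + 282×19.4)/(1230 + 282) = 16000/1512 = 10.58 °C.

10.6 °C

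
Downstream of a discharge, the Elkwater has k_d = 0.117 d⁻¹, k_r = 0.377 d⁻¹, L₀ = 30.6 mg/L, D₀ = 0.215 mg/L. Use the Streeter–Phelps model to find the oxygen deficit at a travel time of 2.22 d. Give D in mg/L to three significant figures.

k_d L₀/(k_r−k_d) = 0.117×30.6/(0.377−0.117) = 3.580/0.2600 = 13.77 mg/L.
e^(−k_d t) = e^(−0.117×2.220) = 0.7713; e^(−k_r t) = e^(−0.377×2.220) = 0.4330.
D = 13.77 × (0.7713 − 0.4330) + 0.215 × 0.4330 = 4.657 + 0.09310 = 4.750 mg/L.

D ≈ 4.75 mg/L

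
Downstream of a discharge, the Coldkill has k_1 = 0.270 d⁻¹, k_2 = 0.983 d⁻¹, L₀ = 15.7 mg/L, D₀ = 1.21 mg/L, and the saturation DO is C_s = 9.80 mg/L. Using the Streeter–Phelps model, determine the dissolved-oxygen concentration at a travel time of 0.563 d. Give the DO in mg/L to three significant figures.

DO ≈ 7.42 mg/L

k_1 L₀/(k_2−k_1) = 0.270×15.7/(0.983−0.270) = 4.239/0.7130 = 5.945 mg/L.
e^(−k_1 t) = e^(−0.270×0.5630) = 0.8590; e^(−k_2 t) = e^(−0.983×0.5630) = 0.5750.
D = 5.945 × (0.8590 − 0.5750) + 1.21 × 0.5750 = 1.688 + 0.6957 = 2.384 mg/L.
DO = C_s − D = 9.80 − 2.384 = 7.416 mg/L.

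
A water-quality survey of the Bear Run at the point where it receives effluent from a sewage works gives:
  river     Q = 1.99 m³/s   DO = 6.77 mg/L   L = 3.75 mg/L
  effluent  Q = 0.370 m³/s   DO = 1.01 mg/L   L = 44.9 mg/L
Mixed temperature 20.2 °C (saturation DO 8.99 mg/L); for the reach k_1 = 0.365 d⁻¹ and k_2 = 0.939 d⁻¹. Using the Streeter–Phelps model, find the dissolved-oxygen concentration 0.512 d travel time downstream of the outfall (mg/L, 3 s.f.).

DO ≈ 5.69 mg/L

Mixed DO = (1.99×6.77 + 0.370×1.01)/(1.99+0.370) = 13.85/2.360 = 5.867 mg/L.
Mixed L₀ = (1.99×3.75 + 0.370×44.9)/(2.360) = 24.08/2.360 = 10.20 mg/L.
Initial deficit D₀ = C_s − DO₀ = 8.99 − 5.867 = 3.123 mg/L.
D(0.512) = [0.365×10.20/(0.939−0.365)](e^(−0.365×0.512) − e^(−0.939×0.512)) + 3.123 e^(−0.939×0.512)
= 6.487 × (0.8295 − 0.6183) + 3.123 × 0.6183 = 3.301 mg/L.
DO = 8.99 − 3.301 = 5.689 mg/L.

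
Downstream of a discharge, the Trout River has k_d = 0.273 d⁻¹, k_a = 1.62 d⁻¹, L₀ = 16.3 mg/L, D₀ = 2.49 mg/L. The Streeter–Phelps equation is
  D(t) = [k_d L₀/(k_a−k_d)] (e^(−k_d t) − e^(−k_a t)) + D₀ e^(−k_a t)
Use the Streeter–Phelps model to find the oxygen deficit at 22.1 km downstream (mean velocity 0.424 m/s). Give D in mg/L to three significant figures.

D ≈ 2.50 mg/L

Travel time t = x/v = 22.1 km / (0.424 m/s) = 22100 m / 0.424 m/s = 52120 s = 0.6033 d.
k_d L₀/(k_a−k_d) = 0.273×16.3/(1.62−0.273) = 4.450/1.347 = 3.304 mg/L.
e^(−k_d t) = e^(−0.273×0.6033) = 0.8482; e^(−k_a t) = e^(−1.62×0.6033) = 0.3763.
D = 3.304 × (0.8482 − 0.3763) + 2.49 × 0.3763 = 1.559 + 0.9371 = 2.496 mg/L.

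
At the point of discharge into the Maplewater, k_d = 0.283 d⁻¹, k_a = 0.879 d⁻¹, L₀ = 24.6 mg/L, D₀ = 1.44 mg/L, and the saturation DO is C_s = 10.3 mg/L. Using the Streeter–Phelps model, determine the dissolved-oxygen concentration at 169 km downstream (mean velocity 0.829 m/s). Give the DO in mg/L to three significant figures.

Travel time t = x/v = 169 km / (0.829 m/s) = 169000 m / 0.829 m/s = 203900 s = 2.359 d.
k_d L₀/(k_a−k_d) = 0.283×24.6/(0.879−0.283) = 6.962/0.5960 = 11.68 mg/L.
e^(−k_d t) = e^(−0.283×2.359) = 0.5129; e^(−k_a t) = e^(−0.879×2.359) = 0.1257.
D = 11.68 × (0.5129 − 0.1257) + 1.44 × 0.1257 = 4.523 + 0.1810 = 4.704 mg/L.
DO = C_s − D = 10.3 − 4.704 = 5.596 mg/L.

DO ≈ 5.60 mg/L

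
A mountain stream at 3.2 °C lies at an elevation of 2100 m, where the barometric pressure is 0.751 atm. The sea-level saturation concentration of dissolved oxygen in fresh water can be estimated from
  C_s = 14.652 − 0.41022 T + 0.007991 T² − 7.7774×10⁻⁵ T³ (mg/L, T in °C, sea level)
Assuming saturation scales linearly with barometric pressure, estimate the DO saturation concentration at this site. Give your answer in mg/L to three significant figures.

C_s ≈ 10.1 mg/L

At sea level: C_s = 14.652 − 0.41022×3.2 + 0.007991×3.2² − 7.7774×10⁻⁵×3.2³ = 13.42 mg/L.
Pressure correction: C_s' = 13.42 × 0.751 = 10.08 mg/L.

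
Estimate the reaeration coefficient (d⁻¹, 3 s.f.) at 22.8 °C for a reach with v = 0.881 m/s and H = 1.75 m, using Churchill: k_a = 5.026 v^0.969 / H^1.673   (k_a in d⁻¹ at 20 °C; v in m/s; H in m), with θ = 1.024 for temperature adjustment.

k_a ≈ 1.86 d⁻¹

k_a(20) = 5.026 × 0.881^0.969 / 1.75^1.673 = 5.026 × 0.8845 / 2.550 = 1.743 d⁻¹.
k_a(22.8) = 1.743 × 1.024^(22.8−20) = 1.743 × 1.069 = 1.863 d⁻¹.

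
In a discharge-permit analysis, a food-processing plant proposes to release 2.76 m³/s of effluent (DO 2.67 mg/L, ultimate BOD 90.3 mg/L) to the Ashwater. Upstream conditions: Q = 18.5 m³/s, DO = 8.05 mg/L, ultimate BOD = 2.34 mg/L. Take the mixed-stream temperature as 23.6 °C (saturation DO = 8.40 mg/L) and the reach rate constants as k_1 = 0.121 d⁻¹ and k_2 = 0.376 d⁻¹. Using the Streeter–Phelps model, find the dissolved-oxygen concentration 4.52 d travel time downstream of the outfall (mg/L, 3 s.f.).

Mixed DO = (18.5×8.05 + 2.76×2.67)/(18.5+2.76) = 156.3/21.26 = 7.352 mg/L.
Mixed L₀ = (18.5×2.34 + 2.76×90.3)/(21.26) = 292.5/21.26 = 13.76 mg/L.
Initial deficit D₀ = C_s − DO₀ = 8.40 − 7.352 = 1.048 mg/L.
D(4.52) = [0.121×13.76/(0.376−0.121)](e^(−0.121×4.52) − e^(−0.376×4.52)) + 1.048 e^(−0.376×4.52)
= 6.529 × (0.5787 − 0.1828) + 1.048 × 0.1828 = 2.777 mg/L.
DO = 8.40 − 2.777 = 5.623 mg/L.

DO ≈ 5.62 mg/L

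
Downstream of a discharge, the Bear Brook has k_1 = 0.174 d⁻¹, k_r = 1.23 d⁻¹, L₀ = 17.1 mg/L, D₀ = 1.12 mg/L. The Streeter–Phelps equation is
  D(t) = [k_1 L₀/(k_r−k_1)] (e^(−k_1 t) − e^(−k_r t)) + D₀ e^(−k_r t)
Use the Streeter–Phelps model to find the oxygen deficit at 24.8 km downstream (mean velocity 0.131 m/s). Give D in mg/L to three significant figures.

D ≈ 1.81 mg/L

Travel time t = x/v = 24.8 km / (0.131 m/s) = 24800 m / 0.131 m/s = 189300 s = 2.191 d.
k_1 L₀/(k_r−k_1) = 0.174×17.1/(1.23−0.174) = 2.975/1.056 = 2.818 mg/L.
e^(−k_1 t) = e^(−0.174×2.191) = 0.6830; e^(−k_r t) = e^(−1.23×2.191) = 0.06754.
D = 2.818 × (0.6830 − 0.06754) + 1.12 × 0.06754 = 1.734 + 0.07564 = 1.810 mg/L.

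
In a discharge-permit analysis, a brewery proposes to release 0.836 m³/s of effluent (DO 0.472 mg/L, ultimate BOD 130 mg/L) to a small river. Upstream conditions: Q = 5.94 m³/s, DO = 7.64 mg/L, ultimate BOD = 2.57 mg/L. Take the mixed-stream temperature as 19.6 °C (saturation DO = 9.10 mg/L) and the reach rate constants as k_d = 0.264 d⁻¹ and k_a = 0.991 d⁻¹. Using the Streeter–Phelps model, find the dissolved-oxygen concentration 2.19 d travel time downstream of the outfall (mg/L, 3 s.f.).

DO ≈ 5.86 mg/L

Mixed DO = (5.94×7.64 + 0.836×0.472)/(5.94+0.836) = 45.78/6.776 = 6.756 mg/L.
Mixed L₀ = (5.94×2.57 + 0.836×130)/(6.776) = 123.9/6.776 = 18.29 mg/L.
Initial deficit D₀ = C_s − DO₀ = 9.10 − 6.756 = 2.344 mg/L.
D(2.19) = [0.264×18.29/(0.991−0.264)](e^(−0.264×2.19) − e^(−0.991×2.19)) + 2.344 e^(−0.991×2.19)
= 6.642 × (0.5609 − 0.1141) + 2.344 × 0.1141 = 3.235 mg/L.
DO = 9.10 − 3.235 = 5.865 mg/L.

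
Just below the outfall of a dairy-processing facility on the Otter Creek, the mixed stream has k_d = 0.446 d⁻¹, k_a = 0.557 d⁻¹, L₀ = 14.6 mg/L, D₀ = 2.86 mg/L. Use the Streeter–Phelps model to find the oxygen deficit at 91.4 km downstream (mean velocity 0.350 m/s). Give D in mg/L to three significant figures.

D ≈ 4.87 mg/L

Travel time t = x/v = 91.4 km / (0.350 m/s) = 91400 m / 0.350 m/s = 261100 s = 3.022 d.
k_d L₀/(k_a−k_d) = 0.446×14.6/(0.557−0.446) = 6.512/0.1110 = 58.66 mg/L.
e^(−k_d t) = e^(−0.446×3.022) = 0.2598; e^(−k_a t) = e^(−0.557×3.022) = 0.1857.
D = 58.66 × (0.2598 − 0.1857) + 2.86 × 0.1857 = 4.343 + 0.5312 = 4.874 mg/L.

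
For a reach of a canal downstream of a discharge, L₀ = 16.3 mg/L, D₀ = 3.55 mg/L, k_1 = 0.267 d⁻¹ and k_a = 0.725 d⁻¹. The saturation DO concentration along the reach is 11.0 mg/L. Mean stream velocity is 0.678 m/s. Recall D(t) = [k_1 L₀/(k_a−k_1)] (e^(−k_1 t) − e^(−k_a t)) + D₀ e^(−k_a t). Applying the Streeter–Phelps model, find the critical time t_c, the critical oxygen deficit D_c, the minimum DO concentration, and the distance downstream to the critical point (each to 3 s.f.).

At the critical point dD/dt = 0, so k_1 L₀ e^(−k_1 t) = k_a D. Substituting D(t) from the Streeter–Phelps equation and solving for t gives
t_c = ln[(k_a/k_1)(1 − D₀(k_a−k_1)/(k_1 L₀))] / (k_a−k_1).
Here k_a−k_1 = 0.4580 d⁻¹ and 1 − D₀(k_a−k_1)/(k_1 L₀) = 1 − 3.55×0.4580/(0.267×16.3) = 0.6264, so
t_c = ln(2.715 × 0.6264) / 0.4580 = 0.5312 / 0.4580 = 1.160 d.
L(t_c) = L₀ e^(−k_1 t_c) = 16.3 × 0.7337 = 11.96 mg/L, and at the critical point k_a D_c = k_1 L, so D_c = (0.267/0.725) × 11.96 = 4.404 mg/L.
Minimum DO = C_s − D_c = 11.0 − 4.404 = 6.596 mg/L.
x_c = v t_c = 0.678 m/s × 1.160 d × 86400 s/d = 67940 m ≈ 67.9 km.

t_c ≈ 1.16 d; D_c ≈ 4.40 mg/L; min DO ≈ 6.60 mg/L; x_c ≈ 67.9 km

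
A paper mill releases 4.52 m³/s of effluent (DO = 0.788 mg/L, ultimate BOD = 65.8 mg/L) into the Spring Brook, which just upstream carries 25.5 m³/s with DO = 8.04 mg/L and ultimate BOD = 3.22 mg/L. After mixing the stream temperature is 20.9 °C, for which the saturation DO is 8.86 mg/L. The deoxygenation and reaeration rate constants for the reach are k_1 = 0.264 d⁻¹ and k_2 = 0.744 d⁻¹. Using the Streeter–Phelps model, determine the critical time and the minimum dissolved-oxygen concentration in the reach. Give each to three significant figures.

t_c ≈ 1.49 d; minimum DO ≈ 5.83 mg/L

Mixed DO = (25.5×8.04 + 4.52×0.788)/(25.5+4.52) = 208.6/30.02 = 6.948 mg/L.
Mixed L₀ = (25.5×3.22 + 4.52×65.8)/(30.02) = 379.5/30.02 = 12.64 mg/L.
Initial deficit D₀ = C_s − DO₀ = 8.86 − 6.948 = 1.912 mg/L.
t_c = (1/0.4800) ln[(0.744/0.264)(1 − 1.912×0.4800/(0.264×12.64))] = 2.083 × ln(2.043) = 1.489 d.
D_c = (0.264/0.744) × 12.64 × e^(−0.264×1.489) = 0.3548 × 12.64 × 0.6750 = 3.028 mg/L.
Minimum DO = 8.86 − 3.028 = 5.832 mg/L.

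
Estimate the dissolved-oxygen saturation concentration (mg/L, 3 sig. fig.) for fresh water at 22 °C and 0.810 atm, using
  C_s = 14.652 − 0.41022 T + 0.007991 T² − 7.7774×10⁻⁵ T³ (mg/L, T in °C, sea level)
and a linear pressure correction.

At sea level: C_s = 14.652 − 0.41022×22 + 0.007991×22² − 7.7774×10⁻⁵×22³ = 8.667 mg/L.
Pressure correction: C_s' = 8.667 × 0.810 = 7.020 mg/L.

C_s ≈ 7.02 mg/L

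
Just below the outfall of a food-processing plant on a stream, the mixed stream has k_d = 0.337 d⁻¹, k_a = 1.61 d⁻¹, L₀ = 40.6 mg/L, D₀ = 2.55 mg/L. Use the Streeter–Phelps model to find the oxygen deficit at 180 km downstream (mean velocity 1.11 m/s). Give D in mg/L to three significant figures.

Travel time t = x/v = 180 km / (1.11 m/s) = 180000 m / 1.11 m/s = 162200 s = 1.877 d.
k_d L₀/(k_a−k_d) = 0.337×40.6/(1.61−0.337) = 13.68/1.273 = 10.75 mg/L.
e^(−k_d t) = e^(−0.337×1.877) = 0.5313; e^(−k_a t) = e^(−1.61×1.877) = 0.04871.
D = 10.75 × (0.5313 − 0.04871) + 2.55 × 0.04871 = 5.186 + 0.1242 = 5.311 mg/L.

D ≈ 5.31 mg/L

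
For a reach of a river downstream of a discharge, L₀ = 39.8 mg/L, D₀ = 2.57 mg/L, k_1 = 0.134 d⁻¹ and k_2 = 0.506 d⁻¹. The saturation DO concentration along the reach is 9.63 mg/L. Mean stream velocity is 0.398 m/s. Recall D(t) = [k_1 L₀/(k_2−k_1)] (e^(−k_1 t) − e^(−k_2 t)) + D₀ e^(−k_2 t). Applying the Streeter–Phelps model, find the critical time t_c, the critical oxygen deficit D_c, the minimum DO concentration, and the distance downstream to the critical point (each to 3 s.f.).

t_c ≈ 3.04 d; D_c ≈ 7.01 mg/L; min DO ≈ 2.62 mg/L; x_c ≈ 105 km

With k_2/k_1 = 3.776 and 1 − D₀(k_2−k_1)/(k_1 L₀) = 0.8207,
t_c = ln(3.776 × 0.8207) / (0.506 − 0.134) = ln(3.099) / 0.3720 = 1.131/0.3720 = 3.041 d.
D_c = (k_1/k_2) L₀ e^(−k_1 t_c) = (0.134/0.506) × 39.8 × e^(−0.134×3.041) = 0.2648 × 39.8 × 0.6653 = 7.013 mg/L.
Minimum DO = C_s − D_c = 9.63 − 7.013 = 2.617 mg/L.
x_c = v t_c = 0.398 m/s × 3.041 d × 86400 s/d = 104600 m ≈ 105 km.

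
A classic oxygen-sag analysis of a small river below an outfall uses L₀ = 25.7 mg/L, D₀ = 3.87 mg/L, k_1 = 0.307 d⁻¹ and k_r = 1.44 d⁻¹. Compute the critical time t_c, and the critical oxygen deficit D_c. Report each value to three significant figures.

t_c ≈ 0.648 d; D_c ≈ 4.49 mg/L

At the critical point dD/dt = 0, so k_1 L₀ e^(−k_1 t) = k_r D. Substituting D(t) from the Streeter–Phelps equation and solving for t gives
t_c = ln[(k_r/k_1)(1 − D₀(k_r−k_1)/(k_1 L₀))] / (k_r−k_1).
Here k_r−k_1 = 1.133 d⁻¹ and 1 − D₀(k_r−k_1)/(k_1 L₀) = 1 − 3.87×1.133/(0.307×25.7) = 0.4443, so
t_c = ln(4.691 × 0.4443) / 1.133 = 0.7342 / 1.133 = 0.6480 d.
L(t_c) = L₀ e^(−k_1 t_c) = 25.7 × 0.8196 = 21.06 mg/L, and at the critical point k_r D_c = k_1 L, so D_c = (0.307/1.44) × 21.06 = 4.491 mg/L.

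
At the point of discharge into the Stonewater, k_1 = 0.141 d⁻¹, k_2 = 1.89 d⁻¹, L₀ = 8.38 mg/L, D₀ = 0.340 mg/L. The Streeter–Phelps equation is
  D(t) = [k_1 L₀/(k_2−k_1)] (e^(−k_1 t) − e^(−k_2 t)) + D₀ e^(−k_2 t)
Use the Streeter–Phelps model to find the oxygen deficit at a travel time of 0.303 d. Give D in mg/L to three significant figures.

D ≈ 0.458 mg/L

k_1 L₀/(k_2−k_1) = 0.141×8.38/(1.89−0.141) = 1.182/1.749 = 0.6756 mg/L.
e^(−k_1 t) = e^(−0.141×0.3030) = 0.9582; e^(−k_2 t) = e^(−1.89×0.3030) = 0.5640.
D = 0.6756 × (0.9582 − 0.5640) + 0.340 × 0.5640 = 0.2663 + 0.1918 = 0.4580 mg/L.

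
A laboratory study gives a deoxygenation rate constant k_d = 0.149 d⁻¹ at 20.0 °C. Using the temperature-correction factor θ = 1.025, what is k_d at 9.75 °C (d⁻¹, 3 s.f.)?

k_d(T₂) = k_d(T₁) · θ^(T₂−T₁) = 0.149 × 1.025^(9.75−20.0)
= 0.149 × 1.025^-10.2 = 0.149 × 0.7764 = 0.1157 d⁻¹.

k_d ≈ 0.116 d⁻¹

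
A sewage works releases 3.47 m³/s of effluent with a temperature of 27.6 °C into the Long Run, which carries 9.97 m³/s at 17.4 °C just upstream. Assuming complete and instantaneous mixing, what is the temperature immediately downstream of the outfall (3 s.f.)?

Flow-weighted mixing: C = (Q_r C_r + Q_w C_w)/(Q_r + Q_w)
= (9.97×17.4 + 3.47×27.6)/(9.97 + 3.47) = 269.2/13.44 = 20.03 °C.

20.0 °C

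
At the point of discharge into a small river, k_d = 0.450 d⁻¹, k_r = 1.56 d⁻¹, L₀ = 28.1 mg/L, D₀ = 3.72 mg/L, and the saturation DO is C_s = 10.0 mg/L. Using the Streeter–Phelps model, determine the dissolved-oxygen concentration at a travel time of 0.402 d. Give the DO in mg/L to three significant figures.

DO ≈ 4.59 mg/L

k_d L₀/(k_r−k_d) = 0.450×28.1/(1.56−0.450) = 12.65/1.110 = 11.39 mg/L.
e^(−k_d t) = e^(−0.450×0.4020) = 0.8345; e^(−k_r t) = e^(−1.56×0.4020) = 0.5341.
D = 11.39 × (0.8345 − 0.5341) + 3.72 × 0.5341 = 3.422 + 1.987 = 5.409 mg/L.
DO = C_s − D = 10.0 − 5.409 = 4.591 mg/L.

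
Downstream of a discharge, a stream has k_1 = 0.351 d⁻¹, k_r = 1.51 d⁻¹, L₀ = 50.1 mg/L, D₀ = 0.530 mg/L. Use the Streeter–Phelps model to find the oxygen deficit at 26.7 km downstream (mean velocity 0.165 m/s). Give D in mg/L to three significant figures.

D ≈ 7.00 mg/L

Travel time t = x/v = 26.7 km / (0.165 m/s) = 26700 m / 0.165 m/s = 161800 s = 1.873 d.
k_1 L₀/(k_r−k_1) = 0.351×50.1/(1.51−0.351) = 17.59/1.159 = 15.17 mg/L.
e^(−k_1 t) = e^(−0.351×1.873) = 0.5182; e^(−k_r t) = e^(−1.51×1.873) = 0.05913.
D = 15.17 × (0.5182 − 0.05913) + 0.530 × 0.05913 = 6.965 + 0.03134 = 6.997 mg/L.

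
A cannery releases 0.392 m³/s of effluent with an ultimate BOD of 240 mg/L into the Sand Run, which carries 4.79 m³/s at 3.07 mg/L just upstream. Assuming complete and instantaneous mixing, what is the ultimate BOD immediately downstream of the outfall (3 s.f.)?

Flow-weighted mixing: C = (Q_r C_r + Q_w C_w)/(Q_r + Q_w)
= (4.79×3.07 + 0.392×240)/(4.79 + 0.392) = 108.8/5.182 = 20.99 mg/L.

21.0 mg/L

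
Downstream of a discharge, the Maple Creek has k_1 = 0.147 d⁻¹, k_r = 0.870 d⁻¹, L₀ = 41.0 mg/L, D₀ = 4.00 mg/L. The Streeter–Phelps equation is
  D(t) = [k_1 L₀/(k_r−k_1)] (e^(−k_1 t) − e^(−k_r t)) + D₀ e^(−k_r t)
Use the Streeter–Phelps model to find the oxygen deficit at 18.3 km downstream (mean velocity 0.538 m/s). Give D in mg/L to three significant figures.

D ≈ 4.79 mg/L

Travel time t = x/v = 18.3 km / (0.538 m/s) = 18300 m / 0.538 m/s = 34010 s = 0.3937 d.
k_1 L₀/(k_r−k_1) = 0.147×41.0/(0.870−0.147) = 6.027/0.7230 = 8.336 mg/L.
e^(−k_1 t) = e^(−0.147×0.3937) = 0.9438; e^(−k_r t) = e^(−0.870×0.3937) = 0.7100.
D = 8.336 × (0.9438 − 0.7100) + 4.00 × 0.7100 = 1.949 + 2.840 = 4.789 mg/L.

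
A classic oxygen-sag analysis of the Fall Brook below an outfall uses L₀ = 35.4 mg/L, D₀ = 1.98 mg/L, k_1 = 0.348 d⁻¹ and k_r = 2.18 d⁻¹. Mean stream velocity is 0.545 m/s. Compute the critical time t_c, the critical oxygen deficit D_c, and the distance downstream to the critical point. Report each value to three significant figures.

t_c ≈ 0.811 d; D_c ≈ 4.26 mg/L; x_c ≈ 38.2 km

With k_r/k_1 = 6.264 and 1 − D₀(k_r−k_1)/(k_1 L₀) = 0.7056,
t_c = ln(6.264 × 0.7056) / (2.18 − 0.348) = ln(4.420) / 1.832 = 1.486/1.832 = 0.8112 d.
D_c = (k_1/k_r) L₀ e^(−k_1 t_c) = (0.348/2.18) × 35.4 × e^(−0.348×0.8112) = 0.1596 × 35.4 × 0.7541 = 4.261 mg/L.
x_c = v t_c = 0.545 m/s × 0.8112 d × 86400 s/d = 38200 m ≈ 38.2 km.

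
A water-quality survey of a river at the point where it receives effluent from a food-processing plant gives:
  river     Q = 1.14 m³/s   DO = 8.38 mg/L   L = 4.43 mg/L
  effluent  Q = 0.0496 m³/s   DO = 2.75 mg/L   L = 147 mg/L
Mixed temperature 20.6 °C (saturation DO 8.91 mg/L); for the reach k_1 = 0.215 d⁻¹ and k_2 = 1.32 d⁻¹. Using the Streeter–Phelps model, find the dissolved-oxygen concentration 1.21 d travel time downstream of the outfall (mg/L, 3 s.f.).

Mixed DO = (1.14×8.38 + 0.0496×2.75)/(1.14+0.0496) = 9.690/1.190 = 8.145 mg/L.
Mixed L₀ = (1.14×4.43 + 0.0496×147)/(1.190) = 12.34/1.190 = 10.37 mg/L.
Initial deficit D₀ = C_s − DO₀ = 8.91 − 8.145 = 0.7647 mg/L.
D(1.21) = [0.215×10.37/(1.32−0.215)](e^(−0.215×1.21) − e^(−1.32×1.21)) + 0.7647 e^(−1.32×1.21)
= 2.019 × (0.7709 − 0.2025) + 0.7647 × 0.2025 = 1.302 mg/L.
DO = 8.91 − 1.302 = 7.608 mg/L.

DO ≈ 7.61 mg/L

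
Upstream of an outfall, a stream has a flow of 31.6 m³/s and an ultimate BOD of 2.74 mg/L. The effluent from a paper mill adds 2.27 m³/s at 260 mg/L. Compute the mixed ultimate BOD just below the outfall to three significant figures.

Flow-weighted mixing: C = (Q_r C_r + Q_w C_w)/(Q_r + Q_w)
= (31.6×2.74 + 2.27×260)/(31.6 + 2.27) = 676.8/33.87 = 19.98 mg/L.

20.0 mg/L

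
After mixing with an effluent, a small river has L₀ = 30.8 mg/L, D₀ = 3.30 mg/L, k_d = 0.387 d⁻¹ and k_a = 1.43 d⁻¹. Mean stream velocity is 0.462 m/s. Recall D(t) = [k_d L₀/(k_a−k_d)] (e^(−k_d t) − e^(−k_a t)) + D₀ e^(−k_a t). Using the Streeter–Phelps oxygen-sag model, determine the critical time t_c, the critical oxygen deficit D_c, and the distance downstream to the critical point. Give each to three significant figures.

With k_a/k_d = 3.695 and 1 − D₀(k_a−k_d)/(k_d L₀) = 0.7112,
t_c = ln(3.695 × 0.7112) / (1.43 − 0.387) = ln(2.628) / 1.043 = 0.9663/1.043 = 0.9264 d.
D_c = (k_d/k_a) L₀ e^(−k_d t_c) = (0.387/1.43) × 30.8 × e^(−0.387×0.9264) = 0.2706 × 30.8 × 0.6987 = 5.824 mg/L.
x_c = v t_c = 0.462 m/s × 0.9264 d × 86400 s/d = 36980 m ≈ 37.0 km.

t_c ≈ 0.926 d; D_c ≈ 5.82 mg/L; x_c ≈ 37.0 km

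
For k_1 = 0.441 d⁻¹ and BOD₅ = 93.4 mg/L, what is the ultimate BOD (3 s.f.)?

BOD₅ = L₀(1 − e^(−5k_1)) ⇒ L₀ = BOD₅ / (1 − e^(−5×0.441))
= 93.4 / (1 − 0.1103) = 93.4 / 0.8897 = 105.0 mg/L.

L₀ ≈ 105 mg/L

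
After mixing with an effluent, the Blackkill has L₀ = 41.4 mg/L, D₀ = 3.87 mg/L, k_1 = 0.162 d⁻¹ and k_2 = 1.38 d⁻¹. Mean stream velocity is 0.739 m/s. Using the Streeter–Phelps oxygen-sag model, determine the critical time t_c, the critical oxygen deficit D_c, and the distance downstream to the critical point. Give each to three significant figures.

With k_2/k_1 = 8.519 and 1 − D₀(k_2−k_1)/(k_1 L₀) = 0.2972,
t_c = ln(8.519 × 0.2972) / (1.38 − 0.162) = ln(2.532) / 1.218 = 0.9288/1.218 = 0.7626 d.
L(t_c) = L₀ e^(−k_1 t_c) = 41.4 × 0.8838 = 36.59 mg/L, and at the critical point k_2 D_c = k_1 L, so D_c = (0.162/1.38) × 36.59 = 4.295 mg/L.
x_c = v t_c = 0.739 m/s × 0.7626 d × 86400 s/d = 48690 m ≈ 48.7 km.

t_c ≈ 0.763 d; D_c ≈ 4.30 mg/L; x_c ≈ 48.7 km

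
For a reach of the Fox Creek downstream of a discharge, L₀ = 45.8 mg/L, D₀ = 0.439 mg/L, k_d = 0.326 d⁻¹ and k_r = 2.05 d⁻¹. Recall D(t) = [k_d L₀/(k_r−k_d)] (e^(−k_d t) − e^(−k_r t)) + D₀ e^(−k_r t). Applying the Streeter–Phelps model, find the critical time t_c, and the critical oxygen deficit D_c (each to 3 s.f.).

t_c ≈ 1.04 d; D_c ≈ 5.20 mg/L

With k_r/k_d = 6.288 and 1 − D₀(k_r−k_d)/(k_d L₀) = 0.9493,
t_c = ln(6.288 × 0.9493) / (2.05 − 0.326) = ln(5.970) / 1.724 = 1.787/1.724 = 1.036 d.
L(t_c) = L₀ e^(−k_d t_c) = 45.8 × 0.7133 = 32.67 mg/L, and at the critical point k_r D_c = k_d L, so D_c = (0.326/2.05) × 32.67 = 5.195 mg/L.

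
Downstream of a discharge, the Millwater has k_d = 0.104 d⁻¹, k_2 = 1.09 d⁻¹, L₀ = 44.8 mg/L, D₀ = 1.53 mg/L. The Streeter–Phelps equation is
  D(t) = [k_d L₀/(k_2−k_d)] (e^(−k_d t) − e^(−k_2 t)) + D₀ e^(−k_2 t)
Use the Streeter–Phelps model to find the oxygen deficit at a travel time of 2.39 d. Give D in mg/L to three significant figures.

D ≈ 3.45 mg/L

k_d L₀/(k_2−k_d) = 0.104×44.8/(1.09−0.104) = 4.659/0.9860 = 4.725 mg/L.
e^(−k_d t) = e^(−0.104×2.390) = 0.7799; e^(−k_2 t) = e^(−1.09×2.390) = 0.07390.
D = 4.725 × (0.7799 − 0.07390) + 1.53 × 0.07390 = 3.336 + 0.1131 = 3.449 mg/L.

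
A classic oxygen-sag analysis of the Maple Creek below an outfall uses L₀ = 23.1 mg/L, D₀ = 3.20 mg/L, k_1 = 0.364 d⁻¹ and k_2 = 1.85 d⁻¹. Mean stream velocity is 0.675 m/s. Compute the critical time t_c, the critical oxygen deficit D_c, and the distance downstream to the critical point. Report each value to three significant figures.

With k_2/k_1 = 5.082 and 1 − D₀(k_2−k_1)/(k_1 L₀) = 0.4345,
t_c = ln(5.082 × 0.4345) / (1.85 − 0.364) = ln(2.208) / 1.486 = 0.7922/1.486 = 0.5331 d.
L(t_c) = L₀ e^(−k_1 t_c) = 23.1 × 0.8236 = 19.03 mg/L, and at the critical point k_2 D_c = k_1 L, so D_c = (0.364/1.85) × 19.03 = 3.743 mg/L.
x_c = v t_c = 0.675 m/s × 0.5331 d × 86400 s/d = 31090 m ≈ 31.1 km.

t_c ≈ 0.533 d; D_c ≈ 3.74 mg/L; x_c ≈ 31.1 km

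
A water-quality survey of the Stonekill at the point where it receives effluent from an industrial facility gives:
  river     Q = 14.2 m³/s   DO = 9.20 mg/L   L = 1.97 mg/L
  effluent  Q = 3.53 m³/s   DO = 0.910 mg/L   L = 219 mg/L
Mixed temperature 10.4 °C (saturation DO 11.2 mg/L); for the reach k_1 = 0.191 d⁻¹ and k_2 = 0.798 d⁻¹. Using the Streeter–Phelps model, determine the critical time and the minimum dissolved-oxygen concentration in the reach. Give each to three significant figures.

Mixed DO = (14.2×9.20 + 3.53×0.910)/(14.2+3.53) = 133.9/17.73 = 7.549 mg/L.
Mixed L₀ = (14.2×1.97 + 3.53×219)/(17.73) = 801.0/17.73 = 45.18 mg/L.
Initial deficit D₀ = C_s − DO₀ = 11.2 − 7.549 = 3.651 mg/L.
t_c = (1/0.6070) ln[(0.798/0.191)(1 − 3.651×0.6070/(0.191×45.18))] = 1.647 × ln(3.105) = 1.867 d.
D_c = (0.191/0.798) × 45.18 × e^(−0.191×1.867) = 0.2393 × 45.18 × 0.7001 = 7.571 mg/L.
Minimum DO = 11.2 − 7.571 = 3.629 mg/L.

t_c ≈ 1.87 d; minimum DO ≈ 3.63 mg/L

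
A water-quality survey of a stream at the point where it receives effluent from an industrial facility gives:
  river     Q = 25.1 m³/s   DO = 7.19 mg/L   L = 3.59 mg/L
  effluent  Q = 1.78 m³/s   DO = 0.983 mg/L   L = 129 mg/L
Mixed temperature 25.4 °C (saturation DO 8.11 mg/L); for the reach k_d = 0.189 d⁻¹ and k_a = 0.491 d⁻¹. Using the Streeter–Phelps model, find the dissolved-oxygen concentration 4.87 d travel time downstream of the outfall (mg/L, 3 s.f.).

Mixed DO = (25.1×7.19 + 1.78×0.983)/(25.1+1.78) = 182.2/26.88 = 6.779 mg/L.
Mixed L₀ = (25.1×3.59 + 1.78×129)/(26.88) = 319.7/26.88 = 11.89 mg/L.
Initial deficit D₀ = C_s − DO₀ = 8.11 − 6.779 = 1.331 mg/L.
D(4.87) = [0.189×11.89/(0.491−0.189)](e^(−0.189×4.87) − e^(−0.491×4.87)) + 1.331 e^(−0.491×4.87)
= 7.444 × (0.3983 − 0.09152) + 1.331 × 0.09152 = 2.406 mg/L.
DO = 8.11 − 2.406 = 5.704 mg/L.

DO ≈ 5.70 mg/L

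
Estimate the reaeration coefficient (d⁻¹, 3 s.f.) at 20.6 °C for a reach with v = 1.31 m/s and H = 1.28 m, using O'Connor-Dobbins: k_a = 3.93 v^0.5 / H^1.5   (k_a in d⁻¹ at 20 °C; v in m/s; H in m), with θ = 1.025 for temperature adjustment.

k_a(20) = 3.93 × 1.31^0.5 / 1.28^1.5 = 3.93 × 1.145 / 1.448 = 3.106 d⁻¹.
k_a(20.6) = 3.106 × 1.025^(20.6−20) = 3.106 × 1.015 = 3.152 d⁻¹.

k_a ≈ 3.15 d⁻¹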